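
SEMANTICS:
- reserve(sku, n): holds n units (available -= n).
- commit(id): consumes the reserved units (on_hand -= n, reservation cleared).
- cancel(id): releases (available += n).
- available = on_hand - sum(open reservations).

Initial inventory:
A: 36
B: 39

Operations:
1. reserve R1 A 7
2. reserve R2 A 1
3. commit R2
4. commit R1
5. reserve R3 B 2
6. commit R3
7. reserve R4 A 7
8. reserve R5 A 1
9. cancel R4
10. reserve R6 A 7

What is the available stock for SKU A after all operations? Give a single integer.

Answer: 20

Derivation:
Step 1: reserve R1 A 7 -> on_hand[A=36 B=39] avail[A=29 B=39] open={R1}
Step 2: reserve R2 A 1 -> on_hand[A=36 B=39] avail[A=28 B=39] open={R1,R2}
Step 3: commit R2 -> on_hand[A=35 B=39] avail[A=28 B=39] open={R1}
Step 4: commit R1 -> on_hand[A=28 B=39] avail[A=28 B=39] open={}
Step 5: reserve R3 B 2 -> on_hand[A=28 B=39] avail[A=28 B=37] open={R3}
Step 6: commit R3 -> on_hand[A=28 B=37] avail[A=28 B=37] open={}
Step 7: reserve R4 A 7 -> on_hand[A=28 B=37] avail[A=21 B=37] open={R4}
Step 8: reserve R5 A 1 -> on_hand[A=28 B=37] avail[A=20 B=37] open={R4,R5}
Step 9: cancel R4 -> on_hand[A=28 B=37] avail[A=27 B=37] open={R5}
Step 10: reserve R6 A 7 -> on_hand[A=28 B=37] avail[A=20 B=37] open={R5,R6}
Final available[A] = 20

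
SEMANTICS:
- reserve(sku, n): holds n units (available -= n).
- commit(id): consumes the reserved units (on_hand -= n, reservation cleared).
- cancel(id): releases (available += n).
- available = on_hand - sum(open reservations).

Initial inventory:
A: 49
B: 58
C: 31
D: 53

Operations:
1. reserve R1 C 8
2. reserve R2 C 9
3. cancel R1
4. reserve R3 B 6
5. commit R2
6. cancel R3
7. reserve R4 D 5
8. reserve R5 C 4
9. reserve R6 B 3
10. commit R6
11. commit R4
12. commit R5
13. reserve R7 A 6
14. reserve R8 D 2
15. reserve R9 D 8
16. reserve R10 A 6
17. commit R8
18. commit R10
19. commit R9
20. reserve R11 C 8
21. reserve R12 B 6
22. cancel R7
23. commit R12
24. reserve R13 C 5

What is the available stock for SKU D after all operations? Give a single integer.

Step 1: reserve R1 C 8 -> on_hand[A=49 B=58 C=31 D=53] avail[A=49 B=58 C=23 D=53] open={R1}
Step 2: reserve R2 C 9 -> on_hand[A=49 B=58 C=31 D=53] avail[A=49 B=58 C=14 D=53] open={R1,R2}
Step 3: cancel R1 -> on_hand[A=49 B=58 C=31 D=53] avail[A=49 B=58 C=22 D=53] open={R2}
Step 4: reserve R3 B 6 -> on_hand[A=49 B=58 C=31 D=53] avail[A=49 B=52 C=22 D=53] open={R2,R3}
Step 5: commit R2 -> on_hand[A=49 B=58 C=22 D=53] avail[A=49 B=52 C=22 D=53] open={R3}
Step 6: cancel R3 -> on_hand[A=49 B=58 C=22 D=53] avail[A=49 B=58 C=22 D=53] open={}
Step 7: reserve R4 D 5 -> on_hand[A=49 B=58 C=22 D=53] avail[A=49 B=58 C=22 D=48] open={R4}
Step 8: reserve R5 C 4 -> on_hand[A=49 B=58 C=22 D=53] avail[A=49 B=58 C=18 D=48] open={R4,R5}
Step 9: reserve R6 B 3 -> on_hand[A=49 B=58 C=22 D=53] avail[A=49 B=55 C=18 D=48] open={R4,R5,R6}
Step 10: commit R6 -> on_hand[A=49 B=55 C=22 D=53] avail[A=49 B=55 C=18 D=48] open={R4,R5}
Step 11: commit R4 -> on_hand[A=49 B=55 C=22 D=48] avail[A=49 B=55 C=18 D=48] open={R5}
Step 12: commit R5 -> on_hand[A=49 B=55 C=18 D=48] avail[A=49 B=55 C=18 D=48] open={}
Step 13: reserve R7 A 6 -> on_hand[A=49 B=55 C=18 D=48] avail[A=43 B=55 C=18 D=48] open={R7}
Step 14: reserve R8 D 2 -> on_hand[A=49 B=55 C=18 D=48] avail[A=43 B=55 C=18 D=46] open={R7,R8}
Step 15: reserve R9 D 8 -> on_hand[A=49 B=55 C=18 D=48] avail[A=43 B=55 C=18 D=38] open={R7,R8,R9}
Step 16: reserve R10 A 6 -> on_hand[A=49 B=55 C=18 D=48] avail[A=37 B=55 C=18 D=38] open={R10,R7,R8,R9}
Step 17: commit R8 -> on_hand[A=49 B=55 C=18 D=46] avail[A=37 B=55 C=18 D=38] open={R10,R7,R9}
Step 18: commit R10 -> on_hand[A=43 B=55 C=18 D=46] avail[A=37 B=55 C=18 D=38] open={R7,R9}
Step 19: commit R9 -> on_hand[A=43 B=55 C=18 D=38] avail[A=37 B=55 C=18 D=38] open={R7}
Step 20: reserve R11 C 8 -> on_hand[A=43 B=55 C=18 D=38] avail[A=37 B=55 C=10 D=38] open={R11,R7}
Step 21: reserve R12 B 6 -> on_hand[A=43 B=55 C=18 D=38] avail[A=37 B=49 C=10 D=38] open={R11,R12,R7}
Step 22: cancel R7 -> on_hand[A=43 B=55 C=18 D=38] avail[A=43 B=49 C=10 D=38] open={R11,R12}
Step 23: commit R12 -> on_hand[A=43 B=49 C=18 D=38] avail[A=43 B=49 C=10 D=38] open={R11}
Step 24: reserve R13 C 5 -> on_hand[A=43 B=49 C=18 D=38] avail[A=43 B=49 C=5 D=38] open={R11,R13}
Final available[D] = 38

Answer: 38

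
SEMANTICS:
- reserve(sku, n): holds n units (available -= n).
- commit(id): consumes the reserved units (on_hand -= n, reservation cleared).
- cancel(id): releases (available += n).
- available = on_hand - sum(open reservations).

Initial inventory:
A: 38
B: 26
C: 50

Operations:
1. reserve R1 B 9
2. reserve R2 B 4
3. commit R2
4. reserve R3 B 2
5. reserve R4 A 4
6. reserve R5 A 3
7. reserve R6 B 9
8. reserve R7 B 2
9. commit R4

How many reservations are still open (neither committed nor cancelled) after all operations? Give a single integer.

Step 1: reserve R1 B 9 -> on_hand[A=38 B=26 C=50] avail[A=38 B=17 C=50] open={R1}
Step 2: reserve R2 B 4 -> on_hand[A=38 B=26 C=50] avail[A=38 B=13 C=50] open={R1,R2}
Step 3: commit R2 -> on_hand[A=38 B=22 C=50] avail[A=38 B=13 C=50] open={R1}
Step 4: reserve R3 B 2 -> on_hand[A=38 B=22 C=50] avail[A=38 B=11 C=50] open={R1,R3}
Step 5: reserve R4 A 4 -> on_hand[A=38 B=22 C=50] avail[A=34 B=11 C=50] open={R1,R3,R4}
Step 6: reserve R5 A 3 -> on_hand[A=38 B=22 C=50] avail[A=31 B=11 C=50] open={R1,R3,R4,R5}
Step 7: reserve R6 B 9 -> on_hand[A=38 B=22 C=50] avail[A=31 B=2 C=50] open={R1,R3,R4,R5,R6}
Step 8: reserve R7 B 2 -> on_hand[A=38 B=22 C=50] avail[A=31 B=0 C=50] open={R1,R3,R4,R5,R6,R7}
Step 9: commit R4 -> on_hand[A=34 B=22 C=50] avail[A=31 B=0 C=50] open={R1,R3,R5,R6,R7}
Open reservations: ['R1', 'R3', 'R5', 'R6', 'R7'] -> 5

Answer: 5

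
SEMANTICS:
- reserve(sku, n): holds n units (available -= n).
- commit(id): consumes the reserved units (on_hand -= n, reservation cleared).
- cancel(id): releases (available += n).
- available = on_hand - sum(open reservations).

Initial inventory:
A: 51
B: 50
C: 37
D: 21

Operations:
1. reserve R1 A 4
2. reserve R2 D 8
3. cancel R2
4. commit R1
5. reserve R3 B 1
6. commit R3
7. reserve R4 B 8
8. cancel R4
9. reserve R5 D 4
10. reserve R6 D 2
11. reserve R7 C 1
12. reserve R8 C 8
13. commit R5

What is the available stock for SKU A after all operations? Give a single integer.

Step 1: reserve R1 A 4 -> on_hand[A=51 B=50 C=37 D=21] avail[A=47 B=50 C=37 D=21] open={R1}
Step 2: reserve R2 D 8 -> on_hand[A=51 B=50 C=37 D=21] avail[A=47 B=50 C=37 D=13] open={R1,R2}
Step 3: cancel R2 -> on_hand[A=51 B=50 C=37 D=21] avail[A=47 B=50 C=37 D=21] open={R1}
Step 4: commit R1 -> on_hand[A=47 B=50 C=37 D=21] avail[A=47 B=50 C=37 D=21] open={}
Step 5: reserve R3 B 1 -> on_hand[A=47 B=50 C=37 D=21] avail[A=47 B=49 C=37 D=21] open={R3}
Step 6: commit R3 -> on_hand[A=47 B=49 C=37 D=21] avail[A=47 B=49 C=37 D=21] open={}
Step 7: reserve R4 B 8 -> on_hand[A=47 B=49 C=37 D=21] avail[A=47 B=41 C=37 D=21] open={R4}
Step 8: cancel R4 -> on_hand[A=47 B=49 C=37 D=21] avail[A=47 B=49 C=37 D=21] open={}
Step 9: reserve R5 D 4 -> on_hand[A=47 B=49 C=37 D=21] avail[A=47 B=49 C=37 D=17] open={R5}
Step 10: reserve R6 D 2 -> on_hand[A=47 B=49 C=37 D=21] avail[A=47 B=49 C=37 D=15] open={R5,R6}
Step 11: reserve R7 C 1 -> on_hand[A=47 B=49 C=37 D=21] avail[A=47 B=49 C=36 D=15] open={R5,R6,R7}
Step 12: reserve R8 C 8 -> on_hand[A=47 B=49 C=37 D=21] avail[A=47 B=49 C=28 D=15] open={R5,R6,R7,R8}
Step 13: commit R5 -> on_hand[A=47 B=49 C=37 D=17] avail[A=47 B=49 C=28 D=15] open={R6,R7,R8}
Final available[A] = 47

Answer: 47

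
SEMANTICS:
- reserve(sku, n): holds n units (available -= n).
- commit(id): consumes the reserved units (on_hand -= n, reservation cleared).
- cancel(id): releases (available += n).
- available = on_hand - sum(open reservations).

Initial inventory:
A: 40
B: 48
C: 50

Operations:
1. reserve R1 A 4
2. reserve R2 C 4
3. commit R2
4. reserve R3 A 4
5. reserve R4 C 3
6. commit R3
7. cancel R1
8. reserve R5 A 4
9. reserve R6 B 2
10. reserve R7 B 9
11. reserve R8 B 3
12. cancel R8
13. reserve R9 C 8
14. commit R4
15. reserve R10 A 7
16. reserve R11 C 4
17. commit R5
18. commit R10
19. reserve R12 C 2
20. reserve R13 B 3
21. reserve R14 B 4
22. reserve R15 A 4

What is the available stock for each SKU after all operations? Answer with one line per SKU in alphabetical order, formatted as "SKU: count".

Step 1: reserve R1 A 4 -> on_hand[A=40 B=48 C=50] avail[A=36 B=48 C=50] open={R1}
Step 2: reserve R2 C 4 -> on_hand[A=40 B=48 C=50] avail[A=36 B=48 C=46] open={R1,R2}
Step 3: commit R2 -> on_hand[A=40 B=48 C=46] avail[A=36 B=48 C=46] open={R1}
Step 4: reserve R3 A 4 -> on_hand[A=40 B=48 C=46] avail[A=32 B=48 C=46] open={R1,R3}
Step 5: reserve R4 C 3 -> on_hand[A=40 B=48 C=46] avail[A=32 B=48 C=43] open={R1,R3,R4}
Step 6: commit R3 -> on_hand[A=36 B=48 C=46] avail[A=32 B=48 C=43] open={R1,R4}
Step 7: cancel R1 -> on_hand[A=36 B=48 C=46] avail[A=36 B=48 C=43] open={R4}
Step 8: reserve R5 A 4 -> on_hand[A=36 B=48 C=46] avail[A=32 B=48 C=43] open={R4,R5}
Step 9: reserve R6 B 2 -> on_hand[A=36 B=48 C=46] avail[A=32 B=46 C=43] open={R4,R5,R6}
Step 10: reserve R7 B 9 -> on_hand[A=36 B=48 C=46] avail[A=32 B=37 C=43] open={R4,R5,R6,R7}
Step 11: reserve R8 B 3 -> on_hand[A=36 B=48 C=46] avail[A=32 B=34 C=43] open={R4,R5,R6,R7,R8}
Step 12: cancel R8 -> on_hand[A=36 B=48 C=46] avail[A=32 B=37 C=43] open={R4,R5,R6,R7}
Step 13: reserve R9 C 8 -> on_hand[A=36 B=48 C=46] avail[A=32 B=37 C=35] open={R4,R5,R6,R7,R9}
Step 14: commit R4 -> on_hand[A=36 B=48 C=43] avail[A=32 B=37 C=35] open={R5,R6,R7,R9}
Step 15: reserve R10 A 7 -> on_hand[A=36 B=48 C=43] avail[A=25 B=37 C=35] open={R10,R5,R6,R7,R9}
Step 16: reserve R11 C 4 -> on_hand[A=36 B=48 C=43] avail[A=25 B=37 C=31] open={R10,R11,R5,R6,R7,R9}
Step 17: commit R5 -> on_hand[A=32 B=48 C=43] avail[A=25 B=37 C=31] open={R10,R11,R6,R7,R9}
Step 18: commit R10 -> on_hand[A=25 B=48 C=43] avail[A=25 B=37 C=31] open={R11,R6,R7,R9}
Step 19: reserve R12 C 2 -> on_hand[A=25 B=48 C=43] avail[A=25 B=37 C=29] open={R11,R12,R6,R7,R9}
Step 20: reserve R13 B 3 -> on_hand[A=25 B=48 C=43] avail[A=25 B=34 C=29] open={R11,R12,R13,R6,R7,R9}
Step 21: reserve R14 B 4 -> on_hand[A=25 B=48 C=43] avail[A=25 B=30 C=29] open={R11,R12,R13,R14,R6,R7,R9}
Step 22: reserve R15 A 4 -> on_hand[A=25 B=48 C=43] avail[A=21 B=30 C=29] open={R11,R12,R13,R14,R15,R6,R7,R9}

Answer: A: 21
B: 30
C: 29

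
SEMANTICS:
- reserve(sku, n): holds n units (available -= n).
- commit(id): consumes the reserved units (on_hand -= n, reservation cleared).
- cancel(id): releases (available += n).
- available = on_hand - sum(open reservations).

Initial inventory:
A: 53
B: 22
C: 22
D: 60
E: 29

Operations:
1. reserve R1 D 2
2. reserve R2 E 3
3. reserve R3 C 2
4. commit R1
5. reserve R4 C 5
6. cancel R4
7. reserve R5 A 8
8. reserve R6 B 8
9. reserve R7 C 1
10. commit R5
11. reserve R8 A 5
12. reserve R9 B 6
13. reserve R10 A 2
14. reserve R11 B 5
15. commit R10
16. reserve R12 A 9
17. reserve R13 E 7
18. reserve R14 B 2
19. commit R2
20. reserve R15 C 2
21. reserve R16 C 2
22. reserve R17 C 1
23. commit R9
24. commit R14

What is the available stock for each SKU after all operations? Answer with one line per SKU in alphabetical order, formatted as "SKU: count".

Step 1: reserve R1 D 2 -> on_hand[A=53 B=22 C=22 D=60 E=29] avail[A=53 B=22 C=22 D=58 E=29] open={R1}
Step 2: reserve R2 E 3 -> on_hand[A=53 B=22 C=22 D=60 E=29] avail[A=53 B=22 C=22 D=58 E=26] open={R1,R2}
Step 3: reserve R3 C 2 -> on_hand[A=53 B=22 C=22 D=60 E=29] avail[A=53 B=22 C=20 D=58 E=26] open={R1,R2,R3}
Step 4: commit R1 -> on_hand[A=53 B=22 C=22 D=58 E=29] avail[A=53 B=22 C=20 D=58 E=26] open={R2,R3}
Step 5: reserve R4 C 5 -> on_hand[A=53 B=22 C=22 D=58 E=29] avail[A=53 B=22 C=15 D=58 E=26] open={R2,R3,R4}
Step 6: cancel R4 -> on_hand[A=53 B=22 C=22 D=58 E=29] avail[A=53 B=22 C=20 D=58 E=26] open={R2,R3}
Step 7: reserve R5 A 8 -> on_hand[A=53 B=22 C=22 D=58 E=29] avail[A=45 B=22 C=20 D=58 E=26] open={R2,R3,R5}
Step 8: reserve R6 B 8 -> on_hand[A=53 B=22 C=22 D=58 E=29] avail[A=45 B=14 C=20 D=58 E=26] open={R2,R3,R5,R6}
Step 9: reserve R7 C 1 -> on_hand[A=53 B=22 C=22 D=58 E=29] avail[A=45 B=14 C=19 D=58 E=26] open={R2,R3,R5,R6,R7}
Step 10: commit R5 -> on_hand[A=45 B=22 C=22 D=58 E=29] avail[A=45 B=14 C=19 D=58 E=26] open={R2,R3,R6,R7}
Step 11: reserve R8 A 5 -> on_hand[A=45 B=22 C=22 D=58 E=29] avail[A=40 B=14 C=19 D=58 E=26] open={R2,R3,R6,R7,R8}
Step 12: reserve R9 B 6 -> on_hand[A=45 B=22 C=22 D=58 E=29] avail[A=40 B=8 C=19 D=58 E=26] open={R2,R3,R6,R7,R8,R9}
Step 13: reserve R10 A 2 -> on_hand[A=45 B=22 C=22 D=58 E=29] avail[A=38 B=8 C=19 D=58 E=26] open={R10,R2,R3,R6,R7,R8,R9}
Step 14: reserve R11 B 5 -> on_hand[A=45 B=22 C=22 D=58 E=29] avail[A=38 B=3 C=19 D=58 E=26] open={R10,R11,R2,R3,R6,R7,R8,R9}
Step 15: commit R10 -> on_hand[A=43 B=22 C=22 D=58 E=29] avail[A=38 B=3 C=19 D=58 E=26] open={R11,R2,R3,R6,R7,R8,R9}
Step 16: reserve R12 A 9 -> on_hand[A=43 B=22 C=22 D=58 E=29] avail[A=29 B=3 C=19 D=58 E=26] open={R11,R12,R2,R3,R6,R7,R8,R9}
Step 17: reserve R13 E 7 -> on_hand[A=43 B=22 C=22 D=58 E=29] avail[A=29 B=3 C=19 D=58 E=19] open={R11,R12,R13,R2,R3,R6,R7,R8,R9}
Step 18: reserve R14 B 2 -> on_hand[A=43 B=22 C=22 D=58 E=29] avail[A=29 B=1 C=19 D=58 E=19] open={R11,R12,R13,R14,R2,R3,R6,R7,R8,R9}
Step 19: commit R2 -> on_hand[A=43 B=22 C=22 D=58 E=26] avail[A=29 B=1 C=19 D=58 E=19] open={R11,R12,R13,R14,R3,R6,R7,R8,R9}
Step 20: reserve R15 C 2 -> on_hand[A=43 B=22 C=22 D=58 E=26] avail[A=29 B=1 C=17 D=58 E=19] open={R11,R12,R13,R14,R15,R3,R6,R7,R8,R9}
Step 21: reserve R16 C 2 -> on_hand[A=43 B=22 C=22 D=58 E=26] avail[A=29 B=1 C=15 D=58 E=19] open={R11,R12,R13,R14,R15,R16,R3,R6,R7,R8,R9}
Step 22: reserve R17 C 1 -> on_hand[A=43 B=22 C=22 D=58 E=26] avail[A=29 B=1 C=14 D=58 E=19] open={R11,R12,R13,R14,R15,R16,R17,R3,R6,R7,R8,R9}
Step 23: commit R9 -> on_hand[A=43 B=16 C=22 D=58 E=26] avail[A=29 B=1 C=14 D=58 E=19] open={R11,R12,R13,R14,R15,R16,R17,R3,R6,R7,R8}
Step 24: commit R14 -> on_hand[A=43 B=14 C=22 D=58 E=26] avail[A=29 B=1 C=14 D=58 E=19] open={R11,R12,R13,R15,R16,R17,R3,R6,R7,R8}

Answer: A: 29
B: 1
C: 14
D: 58
E: 19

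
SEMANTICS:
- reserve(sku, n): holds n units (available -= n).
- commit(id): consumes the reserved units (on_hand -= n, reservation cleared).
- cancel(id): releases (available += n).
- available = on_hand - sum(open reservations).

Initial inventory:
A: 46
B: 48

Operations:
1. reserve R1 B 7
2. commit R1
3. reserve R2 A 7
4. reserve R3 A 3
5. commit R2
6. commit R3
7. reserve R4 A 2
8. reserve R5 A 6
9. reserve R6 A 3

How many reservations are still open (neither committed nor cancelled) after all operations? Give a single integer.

Answer: 3

Derivation:
Step 1: reserve R1 B 7 -> on_hand[A=46 B=48] avail[A=46 B=41] open={R1}
Step 2: commit R1 -> on_hand[A=46 B=41] avail[A=46 B=41] open={}
Step 3: reserve R2 A 7 -> on_hand[A=46 B=41] avail[A=39 B=41] open={R2}
Step 4: reserve R3 A 3 -> on_hand[A=46 B=41] avail[A=36 B=41] open={R2,R3}
Step 5: commit R2 -> on_hand[A=39 B=41] avail[A=36 B=41] open={R3}
Step 6: commit R3 -> on_hand[A=36 B=41] avail[A=36 B=41] open={}
Step 7: reserve R4 A 2 -> on_hand[A=36 B=41] avail[A=34 B=41] open={R4}
Step 8: reserve R5 A 6 -> on_hand[A=36 B=41] avail[A=28 B=41] open={R4,R5}
Step 9: reserve R6 A 3 -> on_hand[A=36 B=41] avail[A=25 B=41] open={R4,R5,R6}
Open reservations: ['R4', 'R5', 'R6'] -> 3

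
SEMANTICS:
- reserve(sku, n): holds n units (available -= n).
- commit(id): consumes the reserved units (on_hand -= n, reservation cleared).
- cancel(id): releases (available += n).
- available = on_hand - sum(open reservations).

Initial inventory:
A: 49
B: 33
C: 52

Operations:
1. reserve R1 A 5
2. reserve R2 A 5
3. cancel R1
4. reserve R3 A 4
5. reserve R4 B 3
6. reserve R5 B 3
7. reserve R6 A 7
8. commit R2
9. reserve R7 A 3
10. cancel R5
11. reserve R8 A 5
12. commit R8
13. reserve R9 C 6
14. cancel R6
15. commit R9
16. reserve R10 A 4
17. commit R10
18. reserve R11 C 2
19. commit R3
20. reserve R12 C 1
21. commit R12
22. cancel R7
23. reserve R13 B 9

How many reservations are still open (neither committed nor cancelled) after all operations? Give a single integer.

Step 1: reserve R1 A 5 -> on_hand[A=49 B=33 C=52] avail[A=44 B=33 C=52] open={R1}
Step 2: reserve R2 A 5 -> on_hand[A=49 B=33 C=52] avail[A=39 B=33 C=52] open={R1,R2}
Step 3: cancel R1 -> on_hand[A=49 B=33 C=52] avail[A=44 B=33 C=52] open={R2}
Step 4: reserve R3 A 4 -> on_hand[A=49 B=33 C=52] avail[A=40 B=33 C=52] open={R2,R3}
Step 5: reserve R4 B 3 -> on_hand[A=49 B=33 C=52] avail[A=40 B=30 C=52] open={R2,R3,R4}
Step 6: reserve R5 B 3 -> on_hand[A=49 B=33 C=52] avail[A=40 B=27 C=52] open={R2,R3,R4,R5}
Step 7: reserve R6 A 7 -> on_hand[A=49 B=33 C=52] avail[A=33 B=27 C=52] open={R2,R3,R4,R5,R6}
Step 8: commit R2 -> on_hand[A=44 B=33 C=52] avail[A=33 B=27 C=52] open={R3,R4,R5,R6}
Step 9: reserve R7 A 3 -> on_hand[A=44 B=33 C=52] avail[A=30 B=27 C=52] open={R3,R4,R5,R6,R7}
Step 10: cancel R5 -> on_hand[A=44 B=33 C=52] avail[A=30 B=30 C=52] open={R3,R4,R6,R7}
Step 11: reserve R8 A 5 -> on_hand[A=44 B=33 C=52] avail[A=25 B=30 C=52] open={R3,R4,R6,R7,R8}
Step 12: commit R8 -> on_hand[A=39 B=33 C=52] avail[A=25 B=30 C=52] open={R3,R4,R6,R7}
Step 13: reserve R9 C 6 -> on_hand[A=39 B=33 C=52] avail[A=25 B=30 C=46] open={R3,R4,R6,R7,R9}
Step 14: cancel R6 -> on_hand[A=39 B=33 C=52] avail[A=32 B=30 C=46] open={R3,R4,R7,R9}
Step 15: commit R9 -> on_hand[A=39 B=33 C=46] avail[A=32 B=30 C=46] open={R3,R4,R7}
Step 16: reserve R10 A 4 -> on_hand[A=39 B=33 C=46] avail[A=28 B=30 C=46] open={R10,R3,R4,R7}
Step 17: commit R10 -> on_hand[A=35 B=33 C=46] avail[A=28 B=30 C=46] open={R3,R4,R7}
Step 18: reserve R11 C 2 -> on_hand[A=35 B=33 C=46] avail[A=28 B=30 C=44] open={R11,R3,R4,R7}
Step 19: commit R3 -> on_hand[A=31 B=33 C=46] avail[A=28 B=30 C=44] open={R11,R4,R7}
Step 20: reserve R12 C 1 -> on_hand[A=31 B=33 C=46] avail[A=28 B=30 C=43] open={R11,R12,R4,R7}
Step 21: commit R12 -> on_hand[A=31 B=33 C=45] avail[A=28 B=30 C=43] open={R11,R4,R7}
Step 22: cancel R7 -> on_hand[A=31 B=33 C=45] avail[A=31 B=30 C=43] open={R11,R4}
Step 23: reserve R13 B 9 -> on_hand[A=31 B=33 C=45] avail[A=31 B=21 C=43] open={R11,R13,R4}
Open reservations: ['R11', 'R13', 'R4'] -> 3

Answer: 3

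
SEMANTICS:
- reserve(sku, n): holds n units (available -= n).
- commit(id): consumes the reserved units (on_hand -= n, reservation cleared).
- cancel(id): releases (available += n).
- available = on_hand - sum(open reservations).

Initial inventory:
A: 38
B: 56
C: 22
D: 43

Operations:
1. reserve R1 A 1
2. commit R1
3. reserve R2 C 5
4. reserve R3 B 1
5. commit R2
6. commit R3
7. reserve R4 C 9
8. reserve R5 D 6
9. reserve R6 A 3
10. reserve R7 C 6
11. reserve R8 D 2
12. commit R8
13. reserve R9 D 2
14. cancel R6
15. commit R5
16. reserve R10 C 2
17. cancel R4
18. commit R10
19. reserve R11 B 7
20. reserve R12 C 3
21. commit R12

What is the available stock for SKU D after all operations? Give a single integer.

Answer: 33

Derivation:
Step 1: reserve R1 A 1 -> on_hand[A=38 B=56 C=22 D=43] avail[A=37 B=56 C=22 D=43] open={R1}
Step 2: commit R1 -> on_hand[A=37 B=56 C=22 D=43] avail[A=37 B=56 C=22 D=43] open={}
Step 3: reserve R2 C 5 -> on_hand[A=37 B=56 C=22 D=43] avail[A=37 B=56 C=17 D=43] open={R2}
Step 4: reserve R3 B 1 -> on_hand[A=37 B=56 C=22 D=43] avail[A=37 B=55 C=17 D=43] open={R2,R3}
Step 5: commit R2 -> on_hand[A=37 B=56 C=17 D=43] avail[A=37 B=55 C=17 D=43] open={R3}
Step 6: commit R3 -> on_hand[A=37 B=55 C=17 D=43] avail[A=37 B=55 C=17 D=43] open={}
Step 7: reserve R4 C 9 -> on_hand[A=37 B=55 C=17 D=43] avail[A=37 B=55 C=8 D=43] open={R4}
Step 8: reserve R5 D 6 -> on_hand[A=37 B=55 C=17 D=43] avail[A=37 B=55 C=8 D=37] open={R4,R5}
Step 9: reserve R6 A 3 -> on_hand[A=37 B=55 C=17 D=43] avail[A=34 B=55 C=8 D=37] open={R4,R5,R6}
Step 10: reserve R7 C 6 -> on_hand[A=37 B=55 C=17 D=43] avail[A=34 B=55 C=2 D=37] open={R4,R5,R6,R7}
Step 11: reserve R8 D 2 -> on_hand[A=37 B=55 C=17 D=43] avail[A=34 B=55 C=2 D=35] open={R4,R5,R6,R7,R8}
Step 12: commit R8 -> on_hand[A=37 B=55 C=17 D=41] avail[A=34 B=55 C=2 D=35] open={R4,R5,R6,R7}
Step 13: reserve R9 D 2 -> on_hand[A=37 B=55 C=17 D=41] avail[A=34 B=55 C=2 D=33] open={R4,R5,R6,R7,R9}
Step 14: cancel R6 -> on_hand[A=37 B=55 C=17 D=41] avail[A=37 B=55 C=2 D=33] open={R4,R5,R7,R9}
Step 15: commit R5 -> on_hand[A=37 B=55 C=17 D=35] avail[A=37 B=55 C=2 D=33] open={R4,R7,R9}
Step 16: reserve R10 C 2 -> on_hand[A=37 B=55 C=17 D=35] avail[A=37 B=55 C=0 D=33] open={R10,R4,R7,R9}
Step 17: cancel R4 -> on_hand[A=37 B=55 C=17 D=35] avail[A=37 B=55 C=9 D=33] open={R10,R7,R9}
Step 18: commit R10 -> on_hand[A=37 B=55 C=15 D=35] avail[A=37 B=55 C=9 D=33] open={R7,R9}
Step 19: reserve R11 B 7 -> on_hand[A=37 B=55 C=15 D=35] avail[A=37 B=48 C=9 D=33] open={R11,R7,R9}
Step 20: reserve R12 C 3 -> on_hand[A=37 B=55 C=15 D=35] avail[A=37 B=48 C=6 D=33] open={R11,R12,R7,R9}
Step 21: commit R12 -> on_hand[A=37 B=55 C=12 D=35] avail[A=37 B=48 C=6 D=33] open={R11,R7,R9}
Final available[D] = 33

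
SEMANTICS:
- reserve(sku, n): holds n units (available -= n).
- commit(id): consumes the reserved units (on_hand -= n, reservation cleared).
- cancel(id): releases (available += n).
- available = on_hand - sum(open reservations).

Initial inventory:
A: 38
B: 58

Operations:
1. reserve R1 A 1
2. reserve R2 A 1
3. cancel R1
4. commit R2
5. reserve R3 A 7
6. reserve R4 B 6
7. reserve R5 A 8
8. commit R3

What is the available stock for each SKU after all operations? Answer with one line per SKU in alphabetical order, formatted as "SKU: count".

Answer: A: 22
B: 52

Derivation:
Step 1: reserve R1 A 1 -> on_hand[A=38 B=58] avail[A=37 B=58] open={R1}
Step 2: reserve R2 A 1 -> on_hand[A=38 B=58] avail[A=36 B=58] open={R1,R2}
Step 3: cancel R1 -> on_hand[A=38 B=58] avail[A=37 B=58] open={R2}
Step 4: commit R2 -> on_hand[A=37 B=58] avail[A=37 B=58] open={}
Step 5: reserve R3 A 7 -> on_hand[A=37 B=58] avail[A=30 B=58] open={R3}
Step 6: reserve R4 B 6 -> on_hand[A=37 B=58] avail[A=30 B=52] open={R3,R4}
Step 7: reserve R5 A 8 -> on_hand[A=37 B=58] avail[A=22 B=52] open={R3,R4,R5}
Step 8: commit R3 -> on_hand[A=30 B=58] avail[A=22 B=52] open={R4,R5}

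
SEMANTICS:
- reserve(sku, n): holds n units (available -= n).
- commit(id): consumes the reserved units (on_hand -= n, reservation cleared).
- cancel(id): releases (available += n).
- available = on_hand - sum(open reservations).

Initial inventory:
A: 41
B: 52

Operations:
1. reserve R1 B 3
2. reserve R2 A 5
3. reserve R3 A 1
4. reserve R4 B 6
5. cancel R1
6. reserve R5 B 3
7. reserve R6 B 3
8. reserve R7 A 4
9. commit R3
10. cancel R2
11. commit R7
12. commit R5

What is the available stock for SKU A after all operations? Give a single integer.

Answer: 36

Derivation:
Step 1: reserve R1 B 3 -> on_hand[A=41 B=52] avail[A=41 B=49] open={R1}
Step 2: reserve R2 A 5 -> on_hand[A=41 B=52] avail[A=36 B=49] open={R1,R2}
Step 3: reserve R3 A 1 -> on_hand[A=41 B=52] avail[A=35 B=49] open={R1,R2,R3}
Step 4: reserve R4 B 6 -> on_hand[A=41 B=52] avail[A=35 B=43] open={R1,R2,R3,R4}
Step 5: cancel R1 -> on_hand[A=41 B=52] avail[A=35 B=46] open={R2,R3,R4}
Step 6: reserve R5 B 3 -> on_hand[A=41 B=52] avail[A=35 B=43] open={R2,R3,R4,R5}
Step 7: reserve R6 B 3 -> on_hand[A=41 B=52] avail[A=35 B=40] open={R2,R3,R4,R5,R6}
Step 8: reserve R7 A 4 -> on_hand[A=41 B=52] avail[A=31 B=40] open={R2,R3,R4,R5,R6,R7}
Step 9: commit R3 -> on_hand[A=40 B=52] avail[A=31 B=40] open={R2,R4,R5,R6,R7}
Step 10: cancel R2 -> on_hand[A=40 B=52] avail[A=36 B=40] open={R4,R5,R6,R7}
Step 11: commit R7 -> on_hand[A=36 B=52] avail[A=36 B=40] open={R4,R5,R6}
Step 12: commit R5 -> on_hand[A=36 B=49] avail[A=36 B=40] open={R4,R6}
Final available[A] = 36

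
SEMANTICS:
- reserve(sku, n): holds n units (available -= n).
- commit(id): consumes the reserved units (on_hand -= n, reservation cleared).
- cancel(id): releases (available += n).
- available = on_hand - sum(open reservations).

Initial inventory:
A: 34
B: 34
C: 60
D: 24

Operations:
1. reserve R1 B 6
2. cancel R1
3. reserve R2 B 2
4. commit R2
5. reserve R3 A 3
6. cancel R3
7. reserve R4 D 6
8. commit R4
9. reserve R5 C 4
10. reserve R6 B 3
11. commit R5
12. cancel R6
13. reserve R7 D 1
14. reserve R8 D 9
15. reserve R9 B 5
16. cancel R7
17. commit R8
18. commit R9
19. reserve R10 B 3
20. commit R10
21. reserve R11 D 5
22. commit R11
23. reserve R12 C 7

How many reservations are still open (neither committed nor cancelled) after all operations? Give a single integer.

Step 1: reserve R1 B 6 -> on_hand[A=34 B=34 C=60 D=24] avail[A=34 B=28 C=60 D=24] open={R1}
Step 2: cancel R1 -> on_hand[A=34 B=34 C=60 D=24] avail[A=34 B=34 C=60 D=24] open={}
Step 3: reserve R2 B 2 -> on_hand[A=34 B=34 C=60 D=24] avail[A=34 B=32 C=60 D=24] open={R2}
Step 4: commit R2 -> on_hand[A=34 B=32 C=60 D=24] avail[A=34 B=32 C=60 D=24] open={}
Step 5: reserve R3 A 3 -> on_hand[A=34 B=32 C=60 D=24] avail[A=31 B=32 C=60 D=24] open={R3}
Step 6: cancel R3 -> on_hand[A=34 B=32 C=60 D=24] avail[A=34 B=32 C=60 D=24] open={}
Step 7: reserve R4 D 6 -> on_hand[A=34 B=32 C=60 D=24] avail[A=34 B=32 C=60 D=18] open={R4}
Step 8: commit R4 -> on_hand[A=34 B=32 C=60 D=18] avail[A=34 B=32 C=60 D=18] open={}
Step 9: reserve R5 C 4 -> on_hand[A=34 B=32 C=60 D=18] avail[A=34 B=32 C=56 D=18] open={R5}
Step 10: reserve R6 B 3 -> on_hand[A=34 B=32 C=60 D=18] avail[A=34 B=29 C=56 D=18] open={R5,R6}
Step 11: commit R5 -> on_hand[A=34 B=32 C=56 D=18] avail[A=34 B=29 C=56 D=18] open={R6}
Step 12: cancel R6 -> on_hand[A=34 B=32 C=56 D=18] avail[A=34 B=32 C=56 D=18] open={}
Step 13: reserve R7 D 1 -> on_hand[A=34 B=32 C=56 D=18] avail[A=34 B=32 C=56 D=17] open={R7}
Step 14: reserve R8 D 9 -> on_hand[A=34 B=32 C=56 D=18] avail[A=34 B=32 C=56 D=8] open={R7,R8}
Step 15: reserve R9 B 5 -> on_hand[A=34 B=32 C=56 D=18] avail[A=34 B=27 C=56 D=8] open={R7,R8,R9}
Step 16: cancel R7 -> on_hand[A=34 B=32 C=56 D=18] avail[A=34 B=27 C=56 D=9] open={R8,R9}
Step 17: commit R8 -> on_hand[A=34 B=32 C=56 D=9] avail[A=34 B=27 C=56 D=9] open={R9}
Step 18: commit R9 -> on_hand[A=34 B=27 C=56 D=9] avail[A=34 B=27 C=56 D=9] open={}
Step 19: reserve R10 B 3 -> on_hand[A=34 B=27 C=56 D=9] avail[A=34 B=24 C=56 D=9] open={R10}
Step 20: commit R10 -> on_hand[A=34 B=24 C=56 D=9] avail[A=34 B=24 C=56 D=9] open={}
Step 21: reserve R11 D 5 -> on_hand[A=34 B=24 C=56 D=9] avail[A=34 B=24 C=56 D=4] open={R11}
Step 22: commit R11 -> on_hand[A=34 B=24 C=56 D=4] avail[A=34 B=24 C=56 D=4] open={}
Step 23: reserve R12 C 7 -> on_hand[A=34 B=24 C=56 D=4] avail[A=34 B=24 C=49 D=4] open={R12}
Open reservations: ['R12'] -> 1

Answer: 1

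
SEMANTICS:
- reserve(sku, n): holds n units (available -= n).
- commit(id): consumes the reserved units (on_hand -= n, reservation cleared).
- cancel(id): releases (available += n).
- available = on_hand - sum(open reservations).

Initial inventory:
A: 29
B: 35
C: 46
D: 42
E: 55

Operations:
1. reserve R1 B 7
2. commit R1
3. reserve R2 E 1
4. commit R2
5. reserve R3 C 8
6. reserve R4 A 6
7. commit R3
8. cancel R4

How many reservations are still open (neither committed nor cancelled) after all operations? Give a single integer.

Answer: 0

Derivation:
Step 1: reserve R1 B 7 -> on_hand[A=29 B=35 C=46 D=42 E=55] avail[A=29 B=28 C=46 D=42 E=55] open={R1}
Step 2: commit R1 -> on_hand[A=29 B=28 C=46 D=42 E=55] avail[A=29 B=28 C=46 D=42 E=55] open={}
Step 3: reserve R2 E 1 -> on_hand[A=29 B=28 C=46 D=42 E=55] avail[A=29 B=28 C=46 D=42 E=54] open={R2}
Step 4: commit R2 -> on_hand[A=29 B=28 C=46 D=42 E=54] avail[A=29 B=28 C=46 D=42 E=54] open={}
Step 5: reserve R3 C 8 -> on_hand[A=29 B=28 C=46 D=42 E=54] avail[A=29 B=28 C=38 D=42 E=54] open={R3}
Step 6: reserve R4 A 6 -> on_hand[A=29 B=28 C=46 D=42 E=54] avail[A=23 B=28 C=38 D=42 E=54] open={R3,R4}
Step 7: commit R3 -> on_hand[A=29 B=28 C=38 D=42 E=54] avail[A=23 B=28 C=38 D=42 E=54] open={R4}
Step 8: cancel R4 -> on_hand[A=29 B=28 C=38 D=42 E=54] avail[A=29 B=28 C=38 D=42 E=54] open={}
Open reservations: [] -> 0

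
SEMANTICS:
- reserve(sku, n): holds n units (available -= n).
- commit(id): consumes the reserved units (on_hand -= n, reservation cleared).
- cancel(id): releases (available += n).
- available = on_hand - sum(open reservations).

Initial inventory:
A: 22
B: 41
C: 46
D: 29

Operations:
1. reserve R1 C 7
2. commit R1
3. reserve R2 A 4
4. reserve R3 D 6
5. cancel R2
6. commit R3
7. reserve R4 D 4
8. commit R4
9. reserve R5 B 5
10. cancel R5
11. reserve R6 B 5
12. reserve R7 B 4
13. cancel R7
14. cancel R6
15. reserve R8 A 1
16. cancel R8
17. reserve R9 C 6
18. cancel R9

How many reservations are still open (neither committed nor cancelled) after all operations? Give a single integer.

Answer: 0

Derivation:
Step 1: reserve R1 C 7 -> on_hand[A=22 B=41 C=46 D=29] avail[A=22 B=41 C=39 D=29] open={R1}
Step 2: commit R1 -> on_hand[A=22 B=41 C=39 D=29] avail[A=22 B=41 C=39 D=29] open={}
Step 3: reserve R2 A 4 -> on_hand[A=22 B=41 C=39 D=29] avail[A=18 B=41 C=39 D=29] open={R2}
Step 4: reserve R3 D 6 -> on_hand[A=22 B=41 C=39 D=29] avail[A=18 B=41 C=39 D=23] open={R2,R3}
Step 5: cancel R2 -> on_hand[A=22 B=41 C=39 D=29] avail[A=22 B=41 C=39 D=23] open={R3}
Step 6: commit R3 -> on_hand[A=22 B=41 C=39 D=23] avail[A=22 B=41 C=39 D=23] open={}
Step 7: reserve R4 D 4 -> on_hand[A=22 B=41 C=39 D=23] avail[A=22 B=41 C=39 D=19] open={R4}
Step 8: commit R4 -> on_hand[A=22 B=41 C=39 D=19] avail[A=22 B=41 C=39 D=19] open={}
Step 9: reserve R5 B 5 -> on_hand[A=22 B=41 C=39 D=19] avail[A=22 B=36 C=39 D=19] open={R5}
Step 10: cancel R5 -> on_hand[A=22 B=41 C=39 D=19] avail[A=22 B=41 C=39 D=19] open={}
Step 11: reserve R6 B 5 -> on_hand[A=22 B=41 C=39 D=19] avail[A=22 B=36 C=39 D=19] open={R6}
Step 12: reserve R7 B 4 -> on_hand[A=22 B=41 C=39 D=19] avail[A=22 B=32 C=39 D=19] open={R6,R7}
Step 13: cancel R7 -> on_hand[A=22 B=41 C=39 D=19] avail[A=22 B=36 C=39 D=19] open={R6}
Step 14: cancel R6 -> on_hand[A=22 B=41 C=39 D=19] avail[A=22 B=41 C=39 D=19] open={}
Step 15: reserve R8 A 1 -> on_hand[A=22 B=41 C=39 D=19] avail[A=21 B=41 C=39 D=19] open={R8}
Step 16: cancel R8 -> on_hand[A=22 B=41 C=39 D=19] avail[A=22 B=41 C=39 D=19] open={}
Step 17: reserve R9 C 6 -> on_hand[A=22 B=41 C=39 D=19] avail[A=22 B=41 C=33 D=19] open={R9}
Step 18: cancel R9 -> on_hand[A=22 B=41 C=39 D=19] avail[A=22 B=41 C=39 D=19] open={}
Open reservations: [] -> 0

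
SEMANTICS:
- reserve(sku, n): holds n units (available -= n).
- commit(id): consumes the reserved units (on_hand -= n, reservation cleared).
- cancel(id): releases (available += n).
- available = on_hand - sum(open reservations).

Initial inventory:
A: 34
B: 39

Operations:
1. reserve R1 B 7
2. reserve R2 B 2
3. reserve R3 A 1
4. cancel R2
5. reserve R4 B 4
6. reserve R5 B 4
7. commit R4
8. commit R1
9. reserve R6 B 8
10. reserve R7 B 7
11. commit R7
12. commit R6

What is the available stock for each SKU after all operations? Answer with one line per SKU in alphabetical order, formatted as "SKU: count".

Answer: A: 33
B: 9

Derivation:
Step 1: reserve R1 B 7 -> on_hand[A=34 B=39] avail[A=34 B=32] open={R1}
Step 2: reserve R2 B 2 -> on_hand[A=34 B=39] avail[A=34 B=30] open={R1,R2}
Step 3: reserve R3 A 1 -> on_hand[A=34 B=39] avail[A=33 B=30] open={R1,R2,R3}
Step 4: cancel R2 -> on_hand[A=34 B=39] avail[A=33 B=32] open={R1,R3}
Step 5: reserve R4 B 4 -> on_hand[A=34 B=39] avail[A=33 B=28] open={R1,R3,R4}
Step 6: reserve R5 B 4 -> on_hand[A=34 B=39] avail[A=33 B=24] open={R1,R3,R4,R5}
Step 7: commit R4 -> on_hand[A=34 B=35] avail[A=33 B=24] open={R1,R3,R5}
Step 8: commit R1 -> on_hand[A=34 B=28] avail[A=33 B=24] open={R3,R5}
Step 9: reserve R6 B 8 -> on_hand[A=34 B=28] avail[A=33 B=16] open={R3,R5,R6}
Step 10: reserve R7 B 7 -> on_hand[A=34 B=28] avail[A=33 B=9] open={R3,R5,R6,R7}
Step 11: commit R7 -> on_hand[A=34 B=21] avail[A=33 B=9] open={R3,R5,R6}
Step 12: commit R6 -> on_hand[A=34 B=13] avail[A=33 B=9] open={R3,R5}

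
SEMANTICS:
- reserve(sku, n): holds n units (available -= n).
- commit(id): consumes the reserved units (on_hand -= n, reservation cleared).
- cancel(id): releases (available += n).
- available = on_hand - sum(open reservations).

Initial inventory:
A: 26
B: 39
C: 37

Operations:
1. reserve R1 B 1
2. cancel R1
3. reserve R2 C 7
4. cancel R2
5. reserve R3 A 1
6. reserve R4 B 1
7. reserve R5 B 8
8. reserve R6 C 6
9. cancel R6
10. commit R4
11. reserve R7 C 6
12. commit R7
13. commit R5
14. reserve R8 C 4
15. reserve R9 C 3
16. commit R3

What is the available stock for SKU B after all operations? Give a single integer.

Answer: 30

Derivation:
Step 1: reserve R1 B 1 -> on_hand[A=26 B=39 C=37] avail[A=26 B=38 C=37] open={R1}
Step 2: cancel R1 -> on_hand[A=26 B=39 C=37] avail[A=26 B=39 C=37] open={}
Step 3: reserve R2 C 7 -> on_hand[A=26 B=39 C=37] avail[A=26 B=39 C=30] open={R2}
Step 4: cancel R2 -> on_hand[A=26 B=39 C=37] avail[A=26 B=39 C=37] open={}
Step 5: reserve R3 A 1 -> on_hand[A=26 B=39 C=37] avail[A=25 B=39 C=37] open={R3}
Step 6: reserve R4 B 1 -> on_hand[A=26 B=39 C=37] avail[A=25 B=38 C=37] open={R3,R4}
Step 7: reserve R5 B 8 -> on_hand[A=26 B=39 C=37] avail[A=25 B=30 C=37] open={R3,R4,R5}
Step 8: reserve R6 C 6 -> on_hand[A=26 B=39 C=37] avail[A=25 B=30 C=31] open={R3,R4,R5,R6}
Step 9: cancel R6 -> on_hand[A=26 B=39 C=37] avail[A=25 B=30 C=37] open={R3,R4,R5}
Step 10: commit R4 -> on_hand[A=26 B=38 C=37] avail[A=25 B=30 C=37] open={R3,R5}
Step 11: reserve R7 C 6 -> on_hand[A=26 B=38 C=37] avail[A=25 B=30 C=31] open={R3,R5,R7}
Step 12: commit R7 -> on_hand[A=26 B=38 C=31] avail[A=25 B=30 C=31] open={R3,R5}
Step 13: commit R5 -> on_hand[A=26 B=30 C=31] avail[A=25 B=30 C=31] open={R3}
Step 14: reserve R8 C 4 -> on_hand[A=26 B=30 C=31] avail[A=25 B=30 C=27] open={R3,R8}
Step 15: reserve R9 C 3 -> on_hand[A=26 B=30 C=31] avail[A=25 B=30 C=24] open={R3,R8,R9}
Step 16: commit R3 -> on_hand[A=25 B=30 C=31] avail[A=25 B=30 C=24] open={R8,R9}
Final available[B] = 30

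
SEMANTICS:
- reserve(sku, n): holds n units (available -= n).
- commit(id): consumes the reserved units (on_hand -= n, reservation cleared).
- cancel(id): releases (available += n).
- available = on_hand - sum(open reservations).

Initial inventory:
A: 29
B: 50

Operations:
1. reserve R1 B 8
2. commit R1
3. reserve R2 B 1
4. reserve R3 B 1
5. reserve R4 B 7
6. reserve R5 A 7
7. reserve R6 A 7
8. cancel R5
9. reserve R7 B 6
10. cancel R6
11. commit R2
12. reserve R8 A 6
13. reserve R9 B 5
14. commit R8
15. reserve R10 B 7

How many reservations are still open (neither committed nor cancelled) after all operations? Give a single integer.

Step 1: reserve R1 B 8 -> on_hand[A=29 B=50] avail[A=29 B=42] open={R1}
Step 2: commit R1 -> on_hand[A=29 B=42] avail[A=29 B=42] open={}
Step 3: reserve R2 B 1 -> on_hand[A=29 B=42] avail[A=29 B=41] open={R2}
Step 4: reserve R3 B 1 -> on_hand[A=29 B=42] avail[A=29 B=40] open={R2,R3}
Step 5: reserve R4 B 7 -> on_hand[A=29 B=42] avail[A=29 B=33] open={R2,R3,R4}
Step 6: reserve R5 A 7 -> on_hand[A=29 B=42] avail[A=22 B=33] open={R2,R3,R4,R5}
Step 7: reserve R6 A 7 -> on_hand[A=29 B=42] avail[A=15 B=33] open={R2,R3,R4,R5,R6}
Step 8: cancel R5 -> on_hand[A=29 B=42] avail[A=22 B=33] open={R2,R3,R4,R6}
Step 9: reserve R7 B 6 -> on_hand[A=29 B=42] avail[A=22 B=27] open={R2,R3,R4,R6,R7}
Step 10: cancel R6 -> on_hand[A=29 B=42] avail[A=29 B=27] open={R2,R3,R4,R7}
Step 11: commit R2 -> on_hand[A=29 B=41] avail[A=29 B=27] open={R3,R4,R7}
Step 12: reserve R8 A 6 -> on_hand[A=29 B=41] avail[A=23 B=27] open={R3,R4,R7,R8}
Step 13: reserve R9 B 5 -> on_hand[A=29 B=41] avail[A=23 B=22] open={R3,R4,R7,R8,R9}
Step 14: commit R8 -> on_hand[A=23 B=41] avail[A=23 B=22] open={R3,R4,R7,R9}
Step 15: reserve R10 B 7 -> on_hand[A=23 B=41] avail[A=23 B=15] open={R10,R3,R4,R7,R9}
Open reservations: ['R10', 'R3', 'R4', 'R7', 'R9'] -> 5

Answer: 5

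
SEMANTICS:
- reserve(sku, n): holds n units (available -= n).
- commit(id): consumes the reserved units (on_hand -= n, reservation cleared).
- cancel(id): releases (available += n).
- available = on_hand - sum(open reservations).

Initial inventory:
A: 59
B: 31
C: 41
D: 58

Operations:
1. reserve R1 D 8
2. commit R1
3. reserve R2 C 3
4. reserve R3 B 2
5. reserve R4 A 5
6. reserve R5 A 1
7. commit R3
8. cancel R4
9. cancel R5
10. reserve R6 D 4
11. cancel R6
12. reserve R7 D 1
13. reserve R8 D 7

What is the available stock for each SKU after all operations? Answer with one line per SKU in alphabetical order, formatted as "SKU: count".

Step 1: reserve R1 D 8 -> on_hand[A=59 B=31 C=41 D=58] avail[A=59 B=31 C=41 D=50] open={R1}
Step 2: commit R1 -> on_hand[A=59 B=31 C=41 D=50] avail[A=59 B=31 C=41 D=50] open={}
Step 3: reserve R2 C 3 -> on_hand[A=59 B=31 C=41 D=50] avail[A=59 B=31 C=38 D=50] open={R2}
Step 4: reserve R3 B 2 -> on_hand[A=59 B=31 C=41 D=50] avail[A=59 B=29 C=38 D=50] open={R2,R3}
Step 5: reserve R4 A 5 -> on_hand[A=59 B=31 C=41 D=50] avail[A=54 B=29 C=38 D=50] open={R2,R3,R4}
Step 6: reserve R5 A 1 -> on_hand[A=59 B=31 C=41 D=50] avail[A=53 B=29 C=38 D=50] open={R2,R3,R4,R5}
Step 7: commit R3 -> on_hand[A=59 B=29 C=41 D=50] avail[A=53 B=29 C=38 D=50] open={R2,R4,R5}
Step 8: cancel R4 -> on_hand[A=59 B=29 C=41 D=50] avail[A=58 B=29 C=38 D=50] open={R2,R5}
Step 9: cancel R5 -> on_hand[A=59 B=29 C=41 D=50] avail[A=59 B=29 C=38 D=50] open={R2}
Step 10: reserve R6 D 4 -> on_hand[A=59 B=29 C=41 D=50] avail[A=59 B=29 C=38 D=46] open={R2,R6}
Step 11: cancel R6 -> on_hand[A=59 B=29 C=41 D=50] avail[A=59 B=29 C=38 D=50] open={R2}
Step 12: reserve R7 D 1 -> on_hand[A=59 B=29 C=41 D=50] avail[A=59 B=29 C=38 D=49] open={R2,R7}
Step 13: reserve R8 D 7 -> on_hand[A=59 B=29 C=41 D=50] avail[A=59 B=29 C=38 D=42] open={R2,R7,R8}

Answer: A: 59
B: 29
C: 38
D: 42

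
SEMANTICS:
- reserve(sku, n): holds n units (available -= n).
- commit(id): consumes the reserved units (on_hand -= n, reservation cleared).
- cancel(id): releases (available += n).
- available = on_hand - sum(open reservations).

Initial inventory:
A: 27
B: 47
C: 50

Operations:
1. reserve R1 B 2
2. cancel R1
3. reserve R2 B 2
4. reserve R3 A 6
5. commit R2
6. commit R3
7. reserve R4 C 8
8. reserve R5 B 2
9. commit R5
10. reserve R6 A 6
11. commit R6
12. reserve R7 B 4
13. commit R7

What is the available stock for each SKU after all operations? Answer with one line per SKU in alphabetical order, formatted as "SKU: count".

Step 1: reserve R1 B 2 -> on_hand[A=27 B=47 C=50] avail[A=27 B=45 C=50] open={R1}
Step 2: cancel R1 -> on_hand[A=27 B=47 C=50] avail[A=27 B=47 C=50] open={}
Step 3: reserve R2 B 2 -> on_hand[A=27 B=47 C=50] avail[A=27 B=45 C=50] open={R2}
Step 4: reserve R3 A 6 -> on_hand[A=27 B=47 C=50] avail[A=21 B=45 C=50] open={R2,R3}
Step 5: commit R2 -> on_hand[A=27 B=45 C=50] avail[A=21 B=45 C=50] open={R3}
Step 6: commit R3 -> on_hand[A=21 B=45 C=50] avail[A=21 B=45 C=50] open={}
Step 7: reserve R4 C 8 -> on_hand[A=21 B=45 C=50] avail[A=21 B=45 C=42] open={R4}
Step 8: reserve R5 B 2 -> on_hand[A=21 B=45 C=50] avail[A=21 B=43 C=42] open={R4,R5}
Step 9: commit R5 -> on_hand[A=21 B=43 C=50] avail[A=21 B=43 C=42] open={R4}
Step 10: reserve R6 A 6 -> on_hand[A=21 B=43 C=50] avail[A=15 B=43 C=42] open={R4,R6}
Step 11: commit R6 -> on_hand[A=15 B=43 C=50] avail[A=15 B=43 C=42] open={R4}
Step 12: reserve R7 B 4 -> on_hand[A=15 B=43 C=50] avail[A=15 B=39 C=42] open={R4,R7}
Step 13: commit R7 -> on_hand[A=15 B=39 C=50] avail[A=15 B=39 C=42] open={R4}

Answer: A: 15
B: 39
C: 42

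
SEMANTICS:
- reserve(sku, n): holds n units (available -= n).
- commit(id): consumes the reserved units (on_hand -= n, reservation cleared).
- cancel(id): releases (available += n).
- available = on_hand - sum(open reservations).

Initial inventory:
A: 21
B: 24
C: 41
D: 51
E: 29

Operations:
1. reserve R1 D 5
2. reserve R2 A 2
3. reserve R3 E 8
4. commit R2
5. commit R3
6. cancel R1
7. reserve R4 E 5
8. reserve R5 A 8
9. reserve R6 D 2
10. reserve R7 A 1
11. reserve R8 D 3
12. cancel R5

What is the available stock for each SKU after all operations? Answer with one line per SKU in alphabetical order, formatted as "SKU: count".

Step 1: reserve R1 D 5 -> on_hand[A=21 B=24 C=41 D=51 E=29] avail[A=21 B=24 C=41 D=46 E=29] open={R1}
Step 2: reserve R2 A 2 -> on_hand[A=21 B=24 C=41 D=51 E=29] avail[A=19 B=24 C=41 D=46 E=29] open={R1,R2}
Step 3: reserve R3 E 8 -> on_hand[A=21 B=24 C=41 D=51 E=29] avail[A=19 B=24 C=41 D=46 E=21] open={R1,R2,R3}
Step 4: commit R2 -> on_hand[A=19 B=24 C=41 D=51 E=29] avail[A=19 B=24 C=41 D=46 E=21] open={R1,R3}
Step 5: commit R3 -> on_hand[A=19 B=24 C=41 D=51 E=21] avail[A=19 B=24 C=41 D=46 E=21] open={R1}
Step 6: cancel R1 -> on_hand[A=19 B=24 C=41 D=51 E=21] avail[A=19 B=24 C=41 D=51 E=21] open={}
Step 7: reserve R4 E 5 -> on_hand[A=19 B=24 C=41 D=51 E=21] avail[A=19 B=24 C=41 D=51 E=16] open={R4}
Step 8: reserve R5 A 8 -> on_hand[A=19 B=24 C=41 D=51 E=21] avail[A=11 B=24 C=41 D=51 E=16] open={R4,R5}
Step 9: reserve R6 D 2 -> on_hand[A=19 B=24 C=41 D=51 E=21] avail[A=11 B=24 C=41 D=49 E=16] open={R4,R5,R6}
Step 10: reserve R7 A 1 -> on_hand[A=19 B=24 C=41 D=51 E=21] avail[A=10 B=24 C=41 D=49 E=16] open={R4,R5,R6,R7}
Step 11: reserve R8 D 3 -> on_hand[A=19 B=24 C=41 D=51 E=21] avail[A=10 B=24 C=41 D=46 E=16] open={R4,R5,R6,R7,R8}
Step 12: cancel R5 -> on_hand[A=19 B=24 C=41 D=51 E=21] avail[A=18 B=24 C=41 D=46 E=16] open={R4,R6,R7,R8}

Answer: A: 18
B: 24
C: 41
D: 46
E: 16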